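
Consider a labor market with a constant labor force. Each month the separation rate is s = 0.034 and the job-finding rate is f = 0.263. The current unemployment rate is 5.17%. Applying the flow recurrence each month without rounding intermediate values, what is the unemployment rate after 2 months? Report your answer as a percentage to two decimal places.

Unemployment rate after two months ≈ 8.35%.

With a fixed labor force, u_{t+1} = u_t + s·(1−u_t) − f·u_t = u_t·(1−s−f) + s.
Here 1−s−f = 0.703 and s = 0.034.
u_1 = 0.051700 × 0.703 + 0.034 = 0.070345.
u_2 = 0.070345 × 0.703 + 0.034 = 0.083453.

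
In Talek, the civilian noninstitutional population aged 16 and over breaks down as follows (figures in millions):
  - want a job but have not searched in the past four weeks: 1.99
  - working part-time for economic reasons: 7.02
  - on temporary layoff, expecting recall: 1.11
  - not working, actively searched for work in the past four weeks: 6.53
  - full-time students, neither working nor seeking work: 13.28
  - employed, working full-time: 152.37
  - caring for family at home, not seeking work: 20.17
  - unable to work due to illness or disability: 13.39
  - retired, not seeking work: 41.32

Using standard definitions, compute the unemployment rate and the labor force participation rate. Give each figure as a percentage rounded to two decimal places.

Unemployment rate ≈ 4.57%; labor force participation rate ≈ 64.95%.

Employed = 7.02 + 152.37 = 159.39 million (anyone who worked, including part-time for economic reasons, counts as employed).
Unemployed = 1.11 + 6.53 = 7.64 million (jobless and actively searching, or on temporary layoff).
Labor force = 159.39 + 7.64 = 167.03 million.
Not in labor force = 1.99 + 13.28 + 20.17 + 13.39 + 41.32 = 90.15 million (those not working and not actively searching are outside the labor force — including those who want a job but have given up searching).
Civilian working-age population = 167.03 + 90.15 = 257.18 million.
Unemployment rate = 7.64 / 167.03 = 4.57%.
Labor force participation rate = 167.03 / 257.18 = 64.95%.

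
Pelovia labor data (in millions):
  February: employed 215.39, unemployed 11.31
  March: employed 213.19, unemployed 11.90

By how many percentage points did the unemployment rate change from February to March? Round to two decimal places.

February: labor force = 215.39 + 11.31 = 226.70; u = 11.31/226.70 = 4.99%.
March: labor force = 213.19 + 11.90 = 225.09; u = 11.90/225.09 = 5.29%.
Change = 5.29% − 4.99% = +0.30 pp.

The unemployment rate changed by +0.30 percentage points.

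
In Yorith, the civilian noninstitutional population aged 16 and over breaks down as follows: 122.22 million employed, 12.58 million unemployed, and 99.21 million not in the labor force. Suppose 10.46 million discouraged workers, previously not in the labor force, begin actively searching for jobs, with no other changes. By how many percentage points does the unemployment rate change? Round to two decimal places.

The unemployment rate changes by +6.53 percentage points.

Initially, labor force = 122.22 + 12.58 = 134.80 million, so u = 12.58/134.80 = 9.33%.
After the change, unemployed and labor force both rise by 10.46 → E = 122.22, U = 23.04, labor force = 145.26 million.
New unemployment rate = 23.04 / 145.26 = 15.86%.
Change = 15.86% − 9.33% = +6.53 percentage points.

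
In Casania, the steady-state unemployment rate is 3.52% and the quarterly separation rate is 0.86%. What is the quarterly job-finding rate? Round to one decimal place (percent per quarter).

Job-finding rate ≈ 23.6% per quarter.

From u* = s/(s+f): f = s·(1−u)/u.
f = 0.86 × (1 − 0.0352) / 0.0352 = 0.8297 / 0.0352 ≈ 23.6% per quarter.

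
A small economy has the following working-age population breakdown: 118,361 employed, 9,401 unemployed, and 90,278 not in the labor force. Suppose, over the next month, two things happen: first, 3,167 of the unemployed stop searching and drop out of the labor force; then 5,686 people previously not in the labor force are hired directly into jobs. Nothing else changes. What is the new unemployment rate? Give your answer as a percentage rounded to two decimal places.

Initially, labor force = 118,361 + 9,401 = 127,762, so u = 9,401/127,762 = 7.36%.
After the first change, unemployed and labor force both fall by 3,167 → E = 118,361, U = 6,234, labor force = 124,595.
After the second change, employed and labor force both rise by 5,686; unemployed unchanged → E = 124,047, U = 6,234, labor force = 130,281.
New unemployment rate = 6,234 / 130,281 = 4.79%.

New unemployment rate ≈ 4.79%.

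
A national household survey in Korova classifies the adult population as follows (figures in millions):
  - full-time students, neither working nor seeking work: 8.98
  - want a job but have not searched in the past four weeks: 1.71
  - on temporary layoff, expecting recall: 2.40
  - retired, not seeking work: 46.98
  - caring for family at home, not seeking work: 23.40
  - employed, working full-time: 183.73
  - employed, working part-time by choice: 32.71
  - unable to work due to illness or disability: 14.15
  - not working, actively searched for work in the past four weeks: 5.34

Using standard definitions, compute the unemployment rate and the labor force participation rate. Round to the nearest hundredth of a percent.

Unemployment rate ≈ 3.45%; labor force participation rate ≈ 70.19%.

Employed = 183.73 + 32.71 = 216.44 million.
Unemployed = 2.40 + 5.34 = 7.74 million (jobless and actively searching, or on temporary layoff).
Labor force = 216.44 + 7.74 = 224.18 million.
Not in labor force = 8.98 + 1.71 + 46.98 + 23.40 + 14.15 = 95.22 million (those not working and not actively searching are outside the labor force — including those who want a job but have given up searching).
Civilian working-age population = 224.18 + 95.22 = 319.40 million.
Unemployment rate = 7.74 / 224.18 = 3.45%.
Labor force participation rate = 224.18 / 319.40 = 70.19%.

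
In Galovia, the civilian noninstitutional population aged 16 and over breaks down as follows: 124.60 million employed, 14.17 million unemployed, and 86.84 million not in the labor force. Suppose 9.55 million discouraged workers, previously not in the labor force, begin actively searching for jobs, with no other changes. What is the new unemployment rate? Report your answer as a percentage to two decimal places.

New unemployment rate ≈ 15.99%.

Initially, labor force = 124.60 + 14.17 = 138.77 million, so u = 14.17/138.77 = 10.21%.
After the change, unemployed and labor force both rise by 9.55 → E = 124.60, U = 23.72, labor force = 148.32 million.
New unemployment rate = 23.72 / 148.32 = 15.99%.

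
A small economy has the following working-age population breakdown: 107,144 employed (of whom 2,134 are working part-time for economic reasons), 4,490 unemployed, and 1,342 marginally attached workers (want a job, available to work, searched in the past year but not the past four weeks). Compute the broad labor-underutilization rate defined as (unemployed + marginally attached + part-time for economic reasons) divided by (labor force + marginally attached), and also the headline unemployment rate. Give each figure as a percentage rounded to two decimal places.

Labor force = 107,144 + 4,490 = 111,634.
Numerator = 4,490 + 1,342 + 2,134 = 7,966.
Denominator = 111,634 + 1,342 = 112,976.
Broad rate = 7,966 / 112,976 = 7.05%.
Headline unemployment rate = 4,490 / 111,634 = 4.02%.

Broad underutilization rate ≈ 7.05%; headline unemployment rate ≈ 4.02%.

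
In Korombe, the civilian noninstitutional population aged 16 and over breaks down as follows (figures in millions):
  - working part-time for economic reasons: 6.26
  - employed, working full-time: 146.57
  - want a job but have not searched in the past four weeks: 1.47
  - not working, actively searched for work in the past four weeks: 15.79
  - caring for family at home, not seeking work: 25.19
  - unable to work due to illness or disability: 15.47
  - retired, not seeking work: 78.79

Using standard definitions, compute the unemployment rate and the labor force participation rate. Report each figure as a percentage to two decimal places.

Unemployment rate ≈ 9.36%; labor force participation rate ≈ 58.24%.

Employed = 6.26 + 146.57 = 152.83 million (anyone who worked, including part-time for economic reasons, counts as employed).
Unemployed = 15.79 million.
Labor force = 152.83 + 15.79 = 168.62 million.
Not in labor force = 1.47 + 25.19 + 15.47 + 78.79 = 120.92 million (those not working and not actively searching are outside the labor force — including those who want a job but have given up searching).
Civilian working-age population = 168.62 + 120.92 = 289.54 million.
Unemployment rate = 15.79 / 168.62 = 9.36%.
Labor force participation rate = 168.62 / 289.54 = 58.24%.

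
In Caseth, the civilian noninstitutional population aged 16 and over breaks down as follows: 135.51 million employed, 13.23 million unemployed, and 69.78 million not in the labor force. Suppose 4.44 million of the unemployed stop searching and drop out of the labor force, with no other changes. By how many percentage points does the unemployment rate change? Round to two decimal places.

The unemployment rate changes by −2.80 percentage points.

Initially, labor force = 135.51 + 13.23 = 148.74 million, so u = 13.23/148.74 = 8.89%.
After the change, unemployed and labor force both fall by 4.44 → E = 135.51, U = 8.79, labor force = 144.30 million.
New unemployment rate = 8.79 / 144.30 = 6.09%.
Change = 6.09% − 8.89% = −2.80 percentage points.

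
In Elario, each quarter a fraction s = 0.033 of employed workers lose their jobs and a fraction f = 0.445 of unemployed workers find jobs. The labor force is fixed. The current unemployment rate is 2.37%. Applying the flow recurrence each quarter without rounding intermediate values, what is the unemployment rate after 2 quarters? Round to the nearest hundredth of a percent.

With a fixed labor force, u_{t+1} = u_t + s·(1−u_t) − f·u_t = u_t·(1−s−f) + s.
Here 1−s−f = 0.522 and s = 0.033.
u_1 = 0.023700 × 0.522 + 0.033 = 0.045371.
u_2 = 0.045371 × 0.522 + 0.033 = 0.056684.

Unemployment rate after two quarters ≈ 5.67%.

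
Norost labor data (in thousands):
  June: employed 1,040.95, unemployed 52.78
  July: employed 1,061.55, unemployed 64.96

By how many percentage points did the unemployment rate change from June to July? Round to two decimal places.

June: labor force = 1,040.95 + 52.78 = 1,093.73; u = 52.78/1,093.73 = 4.83%.
July: labor force = 1,061.55 + 64.96 = 1,126.51; u = 64.96/1,126.51 = 5.77%.
Change = 5.77% − 4.83% = +0.94 pp.

The unemployment rate changed by +0.94 percentage points.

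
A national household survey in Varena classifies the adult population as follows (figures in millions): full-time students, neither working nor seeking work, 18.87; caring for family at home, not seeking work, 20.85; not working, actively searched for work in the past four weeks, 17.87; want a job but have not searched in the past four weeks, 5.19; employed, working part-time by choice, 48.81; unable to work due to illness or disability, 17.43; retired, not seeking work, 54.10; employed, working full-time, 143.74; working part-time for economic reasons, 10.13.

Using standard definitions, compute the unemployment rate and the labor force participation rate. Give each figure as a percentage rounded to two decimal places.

Unemployment rate ≈ 8.10%; labor force participation rate ≈ 65.45%.

Employed = 48.81 + 143.74 + 10.13 = 202.68 million (anyone who worked, including part-time for economic reasons, counts as employed).
Unemployed = 17.87 million.
Labor force = 202.68 + 17.87 = 220.55 million.
Not in labor force = 18.87 + 20.85 + 5.19 + 17.43 + 54.10 = 116.44 million (those not working and not actively searching are outside the labor force — including those who want a job but have given up searching).
Civilian working-age population = 220.55 + 116.44 = 336.99 million.
Unemployment rate = 17.87 / 220.55 = 8.10%.
Labor force participation rate = 220.55 / 336.99 = 65.45%.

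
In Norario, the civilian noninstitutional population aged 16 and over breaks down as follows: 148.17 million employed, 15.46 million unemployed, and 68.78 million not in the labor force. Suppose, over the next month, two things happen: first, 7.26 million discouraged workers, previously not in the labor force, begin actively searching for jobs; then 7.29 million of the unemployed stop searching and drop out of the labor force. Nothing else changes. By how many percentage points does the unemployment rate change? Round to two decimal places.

The unemployment rate changes by −0.02 percentage points.

Initially, labor force = 148.17 + 15.46 = 163.63 million, so u = 15.46/163.63 = 9.45%.
After the first change, unemployed and labor force both rise by 7.26 → E = 148.17, U = 22.72, labor force = 170.89 million.
After the second change, unemployed and labor force both fall by 7.29 → E = 148.17, U = 15.43, labor force = 163.60 million.
New unemployment rate = 15.43 / 163.60 = 9.43%.
Change = 9.43% − 9.45% = −0.02 percentage points.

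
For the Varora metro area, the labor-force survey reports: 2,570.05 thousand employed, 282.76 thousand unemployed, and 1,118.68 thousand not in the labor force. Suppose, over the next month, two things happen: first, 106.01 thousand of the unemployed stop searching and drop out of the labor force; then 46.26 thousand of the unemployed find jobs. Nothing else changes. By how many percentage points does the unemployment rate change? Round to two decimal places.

Initially, labor force = 2,570.05 + 282.76 = 2,852.81 thousand, so u = 282.76/2,852.81 = 9.91%.
After the first change, unemployed and labor force both fall by 106.01 → E = 2,570.05, U = 176.75, labor force = 2,746.80 thousand.
After the second change, unemployed falls and employed rises by 46.26; labor force unchanged → E = 2,616.31, U = 130.49, labor force = 2,746.80 thousand.
New unemployment rate = 130.49 / 2,746.80 = 4.75%.
Change = 4.75% − 9.91% = −5.16 percentage points.

The unemployment rate changes by −5.16 percentage points.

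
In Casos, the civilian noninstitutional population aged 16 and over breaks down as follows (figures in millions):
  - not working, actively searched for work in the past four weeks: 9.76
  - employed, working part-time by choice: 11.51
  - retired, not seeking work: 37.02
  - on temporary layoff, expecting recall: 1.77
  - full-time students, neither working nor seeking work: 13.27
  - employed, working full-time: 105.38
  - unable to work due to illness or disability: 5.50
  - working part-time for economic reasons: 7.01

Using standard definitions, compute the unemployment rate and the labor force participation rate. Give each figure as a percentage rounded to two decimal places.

Unemployment rate ≈ 8.51%; labor force participation rate ≈ 70.82%.

Employed = 11.51 + 105.38 + 7.01 = 123.90 million (anyone who worked, including part-time for economic reasons, counts as employed).
Unemployed = 9.76 + 1.77 = 11.53 million (jobless and actively searching, or on temporary layoff).
Labor force = 123.90 + 11.53 = 135.43 million.
Not in labor force = 37.02 + 13.27 + 5.50 = 55.79 million (those not working and not actively searching are outside the labor force).
Civilian working-age population = 135.43 + 55.79 = 191.22 million.
Unemployment rate = 11.53 / 135.43 = 8.51%.
Labor force participation rate = 135.43 / 191.22 = 70.82%.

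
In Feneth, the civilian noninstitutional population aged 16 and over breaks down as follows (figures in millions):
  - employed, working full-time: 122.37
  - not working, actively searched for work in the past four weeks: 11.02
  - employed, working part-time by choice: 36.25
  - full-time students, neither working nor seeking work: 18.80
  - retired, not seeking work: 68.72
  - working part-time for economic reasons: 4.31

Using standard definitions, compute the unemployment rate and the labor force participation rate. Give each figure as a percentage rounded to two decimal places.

Employed = 122.37 + 36.25 + 4.31 = 162.93 million (anyone who worked, including part-time for economic reasons, counts as employed).
Unemployed = 11.02 million.
Labor force = 162.93 + 11.02 = 173.95 million.
Not in labor force = 18.80 + 68.72 = 87.52 million (those not working and not actively searching are outside the labor force).
Civilian working-age population = 173.95 + 87.52 = 261.47 million.
Unemployment rate = 11.02 / 173.95 = 6.34%.
Labor force participation rate = 173.95 / 261.47 = 66.53%.

Unemployment rate ≈ 6.34%; labor force participation rate ≈ 66.53%.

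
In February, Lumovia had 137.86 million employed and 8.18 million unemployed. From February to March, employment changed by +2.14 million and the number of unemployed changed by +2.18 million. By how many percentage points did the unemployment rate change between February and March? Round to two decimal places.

February: labor force = 137.86 + 8.18 = 146.04; u = 8.18/146.04 = 5.60%.
March: labor force = 140.00 + 10.36 = 150.36; u = 10.36/150.36 = 6.89%.
Change = 6.89% − 5.60% = +1.29 pp.

The unemployment rate changed by +1.29 percentage points.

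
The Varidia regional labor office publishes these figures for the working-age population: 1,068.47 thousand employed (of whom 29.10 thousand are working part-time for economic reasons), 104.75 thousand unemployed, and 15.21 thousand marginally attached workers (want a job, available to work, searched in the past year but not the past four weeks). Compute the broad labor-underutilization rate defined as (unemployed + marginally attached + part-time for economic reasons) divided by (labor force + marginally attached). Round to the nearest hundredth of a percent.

Labor force = 1,068.47 + 104.75 = 1,173.22 thousand.
Numerator = 104.75 + 15.21 + 29.10 = 149.06 thousand.
Denominator = 1,173.22 + 15.21 = 1,188.43 thousand.
Broad rate = 149.06 / 1,188.43 = 12.54%.

Broad underutilization rate ≈ 12.54%.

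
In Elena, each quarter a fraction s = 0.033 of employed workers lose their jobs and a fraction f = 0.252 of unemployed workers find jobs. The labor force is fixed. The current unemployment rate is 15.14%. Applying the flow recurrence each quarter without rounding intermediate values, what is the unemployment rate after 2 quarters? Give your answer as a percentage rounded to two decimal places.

Unemployment rate after two quarters ≈ 13.40%.

With a fixed labor force, u_{t+1} = u_t + s·(1−u_t) − f·u_t = u_t·(1−s−f) + s.
Here 1−s−f = 0.715 and s = 0.033.
u_1 = 0.151400 × 0.715 + 0.033 = 0.141251.
u_2 = 0.141251 × 0.715 + 0.033 = 0.133994.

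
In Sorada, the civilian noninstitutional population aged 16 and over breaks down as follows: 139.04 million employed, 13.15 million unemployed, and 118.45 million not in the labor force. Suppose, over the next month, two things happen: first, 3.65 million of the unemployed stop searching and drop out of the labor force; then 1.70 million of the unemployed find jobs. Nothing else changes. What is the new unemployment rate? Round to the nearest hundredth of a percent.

Initially, labor force = 139.04 + 13.15 = 152.19 million, so u = 13.15/152.19 = 8.64%.
After the first change, unemployed and labor force both fall by 3.65 → E = 139.04, U = 9.50, labor force = 148.54 million.
After the second change, unemployed falls and employed rises by 1.70; labor force unchanged → E = 140.74, U = 7.80, labor force = 148.54 million.
New unemployment rate = 7.80 / 148.54 = 5.25%.

New unemployment rate ≈ 5.25%.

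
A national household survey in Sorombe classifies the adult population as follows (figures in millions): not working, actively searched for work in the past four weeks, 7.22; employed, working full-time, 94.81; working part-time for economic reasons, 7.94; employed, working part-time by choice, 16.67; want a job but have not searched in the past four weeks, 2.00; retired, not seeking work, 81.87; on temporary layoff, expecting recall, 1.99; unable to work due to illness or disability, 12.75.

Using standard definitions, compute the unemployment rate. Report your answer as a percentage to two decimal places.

Unemployment rate ≈ 7.16%.

Employed = 94.81 + 7.94 + 16.67 = 119.42 million (anyone who worked, including part-time for economic reasons, counts as employed).
Unemployed = 7.22 + 1.99 = 9.21 million (jobless and actively searching, or on temporary layoff).
Labor force = 119.42 + 9.21 = 128.63 million.
Unemployment rate = 9.21 / 128.63 = 7.16%.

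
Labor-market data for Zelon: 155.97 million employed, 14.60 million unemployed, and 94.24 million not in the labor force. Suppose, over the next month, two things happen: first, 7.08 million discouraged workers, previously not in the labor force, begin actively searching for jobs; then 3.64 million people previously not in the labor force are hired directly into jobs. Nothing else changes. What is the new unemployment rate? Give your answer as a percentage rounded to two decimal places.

New unemployment rate ≈ 11.96%.

Initially, labor force = 155.97 + 14.60 = 170.57 million, so u = 14.60/170.57 = 8.56%.
After the first change, unemployed and labor force both rise by 7.08 → E = 155.97, U = 21.68, labor force = 177.65 million.
After the second change, employed and labor force both rise by 3.64; unemployed unchanged → E = 159.61, U = 21.68, labor force = 181.29 million.
New unemployment rate = 21.68 / 181.29 = 11.96%.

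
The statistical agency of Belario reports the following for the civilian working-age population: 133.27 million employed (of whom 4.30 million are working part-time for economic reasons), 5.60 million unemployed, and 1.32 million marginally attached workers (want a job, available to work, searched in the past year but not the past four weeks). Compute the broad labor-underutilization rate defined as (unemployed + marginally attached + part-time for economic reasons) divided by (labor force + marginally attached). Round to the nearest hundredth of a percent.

Broad underutilization rate ≈ 8.00%.

Labor force = 133.27 + 5.60 = 138.87 million.
Numerator = 5.60 + 1.32 + 4.30 = 11.22 million.
Denominator = 138.87 + 1.32 = 140.19 million.
Broad rate = 11.22 / 140.19 = 8.00%.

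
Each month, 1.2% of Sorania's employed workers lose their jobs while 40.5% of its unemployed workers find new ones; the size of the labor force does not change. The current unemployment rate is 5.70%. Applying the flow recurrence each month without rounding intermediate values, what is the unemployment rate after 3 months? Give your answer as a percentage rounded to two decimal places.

With a fixed labor force, u_{t+1} = u_t + s·(1−u_t) − f·u_t = u_t·(1−s−f) + s.
Here 1−s−f = 0.583 and s = 0.012.
u_1 = 0.057000 × 0.583 + 0.012 = 0.045231.
u_2 = 0.045231 × 0.583 + 0.012 = 0.038370.
u_3 = 0.038370 × 0.583 + 0.012 = 0.034370.

Unemployment rate after three months ≈ 3.44%.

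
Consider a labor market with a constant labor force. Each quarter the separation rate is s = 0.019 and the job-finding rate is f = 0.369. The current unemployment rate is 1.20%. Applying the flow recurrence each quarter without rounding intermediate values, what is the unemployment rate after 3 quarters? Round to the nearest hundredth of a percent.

Unemployment rate after three quarters ≈ 4.05%.

With a fixed labor force, u_{t+1} = u_t + s·(1−u_t) − f·u_t = u_t·(1−s−f) + s.
Here 1−s−f = 0.612 and s = 0.019.
u_1 = 0.012000 × 0.612 + 0.019 = 0.026344.
u_2 = 0.026344 × 0.612 + 0.019 = 0.035123.
u_3 = 0.035123 × 0.612 + 0.019 = 0.040495.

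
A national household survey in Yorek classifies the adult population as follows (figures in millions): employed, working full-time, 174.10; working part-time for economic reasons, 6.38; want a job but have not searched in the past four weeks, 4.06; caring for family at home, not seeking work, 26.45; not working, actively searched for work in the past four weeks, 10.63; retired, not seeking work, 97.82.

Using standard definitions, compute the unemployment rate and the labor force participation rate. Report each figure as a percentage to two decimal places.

Unemployment rate ≈ 5.56%; labor force participation rate ≈ 59.83%.

Employed = 174.10 + 6.38 = 180.48 million (anyone who worked, including part-time for economic reasons, counts as employed).
Unemployed = 10.63 million.
Labor force = 180.48 + 10.63 = 191.11 million.
Not in labor force = 4.06 + 26.45 + 97.82 = 128.33 million (those not working and not actively searching are outside the labor force — including those who want a job but have given up searching).
Civilian working-age population = 191.11 + 128.33 = 319.44 million.
Unemployment rate = 10.63 / 191.11 = 5.56%.
Labor force participation rate = 191.11 / 319.44 = 59.83%.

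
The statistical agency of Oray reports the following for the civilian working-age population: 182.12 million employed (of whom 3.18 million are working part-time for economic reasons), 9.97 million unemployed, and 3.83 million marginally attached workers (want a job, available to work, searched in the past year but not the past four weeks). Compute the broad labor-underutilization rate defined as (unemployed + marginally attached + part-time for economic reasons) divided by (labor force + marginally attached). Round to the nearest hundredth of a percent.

Labor force = 182.12 + 9.97 = 192.09 million.
Numerator = 9.97 + 3.83 + 3.18 = 16.98 million.
Denominator = 192.09 + 3.83 = 195.92 million.
Broad rate = 16.98 / 195.92 = 8.67%.

Broad underutilization rate ≈ 8.67%.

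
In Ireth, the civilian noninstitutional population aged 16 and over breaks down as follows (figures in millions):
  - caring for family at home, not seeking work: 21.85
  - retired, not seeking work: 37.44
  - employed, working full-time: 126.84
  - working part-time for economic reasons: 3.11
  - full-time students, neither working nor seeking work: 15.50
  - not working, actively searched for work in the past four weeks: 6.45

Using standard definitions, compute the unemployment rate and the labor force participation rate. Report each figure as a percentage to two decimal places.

Employed = 126.84 + 3.11 = 129.95 million (anyone who worked, including part-time for economic reasons, counts as employed).
Unemployed = 6.45 million.
Labor force = 129.95 + 6.45 = 136.40 million.
Not in labor force = 21.85 + 37.44 + 15.50 = 74.79 million (those not working and not actively searching are outside the labor force).
Civilian working-age population = 136.40 + 74.79 = 211.19 million.
Unemployment rate = 6.45 / 136.40 = 4.73%.
Labor force participation rate = 136.40 / 211.19 = 64.59%.

Unemployment rate ≈ 4.73%; labor force participation rate ≈ 64.59%.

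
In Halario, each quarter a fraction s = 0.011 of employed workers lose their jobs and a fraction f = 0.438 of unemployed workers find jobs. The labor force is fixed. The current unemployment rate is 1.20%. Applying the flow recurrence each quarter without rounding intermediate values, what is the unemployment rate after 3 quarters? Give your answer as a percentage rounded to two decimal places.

Unemployment rate after three quarters ≈ 2.24%.

With a fixed labor force, u_{t+1} = u_t + s·(1−u_t) − f·u_t = u_t·(1−s−f) + s.
Here 1−s−f = 0.551 and s = 0.011.
u_1 = 0.012000 × 0.551 + 0.011 = 0.017612.
u_2 = 0.017612 × 0.551 + 0.011 = 0.020704.
u_3 = 0.020704 × 0.551 + 0.011 = 0.022408.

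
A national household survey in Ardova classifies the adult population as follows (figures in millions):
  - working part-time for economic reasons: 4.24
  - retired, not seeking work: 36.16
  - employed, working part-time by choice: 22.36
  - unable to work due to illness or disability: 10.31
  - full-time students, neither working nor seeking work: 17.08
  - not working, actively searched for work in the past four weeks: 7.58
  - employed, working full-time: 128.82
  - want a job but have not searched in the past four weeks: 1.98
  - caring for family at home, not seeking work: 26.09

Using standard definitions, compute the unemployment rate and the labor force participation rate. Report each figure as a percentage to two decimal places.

Unemployment rate ≈ 4.65%; labor force participation rate ≈ 64.02%.

Employed = 4.24 + 22.36 + 128.82 = 155.42 million (anyone who worked, including part-time for economic reasons, counts as employed).
Unemployed = 7.58 million.
Labor force = 155.42 + 7.58 = 163.00 million.
Not in labor force = 36.16 + 10.31 + 17.08 + 1.98 + 26.09 = 91.62 million (those not working and not actively searching are outside the labor force — including those who want a job but have given up searching).
Civilian working-age population = 163.00 + 91.62 = 254.62 million.
Unemployment rate = 7.58 / 163.00 = 4.65%.
Labor force participation rate = 163.00 / 254.62 = 64.02%.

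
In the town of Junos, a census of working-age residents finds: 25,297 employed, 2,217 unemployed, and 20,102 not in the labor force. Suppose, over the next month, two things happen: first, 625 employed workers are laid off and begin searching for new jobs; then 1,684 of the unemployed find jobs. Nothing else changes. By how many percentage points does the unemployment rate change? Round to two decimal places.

Initially, labor force = 25,297 + 2,217 = 27,514, so u = 2,217/27,514 = 8.06%.
After the first change, employed falls and unemployed rises by 625; labor force unchanged → E = 24,672, U = 2,842, labor force = 27,514.
After the second change, unemployed falls and employed rises by 1,684; labor force unchanged → E = 26,356, U = 1,158, labor force = 27,514.
New unemployment rate = 1,158 / 27,514 = 4.21%.
Change = 4.21% − 8.06% = −3.85 percentage points.

The unemployment rate changes by −3.85 percentage points.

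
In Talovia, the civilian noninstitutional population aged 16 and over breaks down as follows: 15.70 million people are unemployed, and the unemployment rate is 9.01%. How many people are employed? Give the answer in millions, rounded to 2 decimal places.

About 158.55 million are employed.

Labor force = U / u = 15.70 / 0.0901 ≈ 174.25 million.
Employed = labor force − unemployed = 174.25 − 15.70 = 158.55 million.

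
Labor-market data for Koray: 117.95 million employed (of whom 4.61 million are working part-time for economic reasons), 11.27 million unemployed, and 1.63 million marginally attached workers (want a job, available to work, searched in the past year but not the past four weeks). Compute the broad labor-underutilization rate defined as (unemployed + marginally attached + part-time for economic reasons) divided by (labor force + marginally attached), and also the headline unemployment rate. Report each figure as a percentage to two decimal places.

Labor force = 117.95 + 11.27 = 129.22 million.
Numerator = 11.27 + 1.63 + 4.61 = 17.51 million.
Denominator = 129.22 + 1.63 = 130.85 million.
Broad rate = 17.51 / 130.85 = 13.38%.
Headline unemployment rate = 11.27 / 129.22 = 8.72%.

Broad underutilization rate ≈ 13.38%; headline unemployment rate ≈ 8.72%.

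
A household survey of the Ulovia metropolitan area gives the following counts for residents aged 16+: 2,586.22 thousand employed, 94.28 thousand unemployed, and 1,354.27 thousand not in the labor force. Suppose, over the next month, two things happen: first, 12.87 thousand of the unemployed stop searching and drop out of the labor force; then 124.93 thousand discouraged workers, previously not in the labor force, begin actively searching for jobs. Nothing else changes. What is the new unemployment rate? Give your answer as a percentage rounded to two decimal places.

New unemployment rate ≈ 7.39%.

Initially, labor force = 2,586.22 + 94.28 = 2,680.50 thousand, so u = 94.28/2,680.50 = 3.52%.
After the first change, unemployed and labor force both fall by 12.87 → E = 2,586.22, U = 81.41, labor force = 2,667.63 thousand.
After the second change, unemployed and labor force both rise by 124.93 → E = 2,586.22, U = 206.34, labor force = 2,792.56 thousand.
New unemployment rate = 206.34 / 2,792.56 = 7.39%.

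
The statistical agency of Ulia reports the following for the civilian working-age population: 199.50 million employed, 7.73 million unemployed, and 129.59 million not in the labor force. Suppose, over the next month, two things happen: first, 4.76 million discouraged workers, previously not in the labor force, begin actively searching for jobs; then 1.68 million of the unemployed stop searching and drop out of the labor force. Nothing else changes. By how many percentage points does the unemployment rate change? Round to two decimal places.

Initially, labor force = 199.50 + 7.73 = 207.23 million, so u = 7.73/207.23 = 3.73%.
After the first change, unemployed and labor force both rise by 4.76 → E = 199.50, U = 12.49, labor force = 211.99 million.
After the second change, unemployed and labor force both fall by 1.68 → E = 199.50, U = 10.81, labor force = 210.31 million.
New unemployment rate = 10.81 / 210.31 = 5.14%.
Change = 5.14% − 3.73% = +1.41 percentage points.

The unemployment rate changes by +1.41 percentage points.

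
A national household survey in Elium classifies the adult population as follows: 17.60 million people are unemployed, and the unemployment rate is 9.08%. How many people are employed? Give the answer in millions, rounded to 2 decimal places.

Labor force = U / u = 17.60 / 0.0908 ≈ 193.83 million.
Employed = labor force − unemployed = 193.83 − 17.60 = 176.23 million.

About 176.23 million are employed.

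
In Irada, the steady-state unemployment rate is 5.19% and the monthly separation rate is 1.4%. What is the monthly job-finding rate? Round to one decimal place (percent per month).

Job-finding rate ≈ 25.6% per month.

From u* = s/(s+f): f = s·(1−u)/u.
f = 1.4 × (1 − 0.0519) / 0.0519 = 1.3273 / 0.0519 ≈ 25.6% per month.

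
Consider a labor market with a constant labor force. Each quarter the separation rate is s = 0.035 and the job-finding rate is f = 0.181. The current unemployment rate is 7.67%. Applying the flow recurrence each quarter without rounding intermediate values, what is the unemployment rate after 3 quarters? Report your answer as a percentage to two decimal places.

Unemployment rate after three quarters ≈ 12.09%.

With a fixed labor force, u_{t+1} = u_t + s·(1−u_t) − f·u_t = u_t·(1−s−f) + s.
Here 1−s−f = 0.784 and s = 0.035.
u_1 = 0.076700 × 0.784 + 0.035 = 0.095133.
u_2 = 0.095133 × 0.784 + 0.035 = 0.109584.
u_3 = 0.109584 × 0.784 + 0.035 = 0.120914.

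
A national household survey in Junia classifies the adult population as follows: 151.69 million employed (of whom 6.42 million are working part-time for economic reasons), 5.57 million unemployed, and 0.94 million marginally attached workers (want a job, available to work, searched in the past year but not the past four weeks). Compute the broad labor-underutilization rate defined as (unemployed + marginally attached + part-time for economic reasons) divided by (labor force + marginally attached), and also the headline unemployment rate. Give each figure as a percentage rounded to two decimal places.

Labor force = 151.69 + 5.57 = 157.26 million.
Numerator = 5.57 + 0.94 + 6.42 = 12.93 million.
Denominator = 157.26 + 0.94 = 158.20 million.
Broad rate = 12.93 / 158.20 = 8.17%.
Headline unemployment rate = 5.57 / 157.26 = 3.54%.

Broad underutilization rate ≈ 8.17%; headline unemployment rate ≈ 3.54%.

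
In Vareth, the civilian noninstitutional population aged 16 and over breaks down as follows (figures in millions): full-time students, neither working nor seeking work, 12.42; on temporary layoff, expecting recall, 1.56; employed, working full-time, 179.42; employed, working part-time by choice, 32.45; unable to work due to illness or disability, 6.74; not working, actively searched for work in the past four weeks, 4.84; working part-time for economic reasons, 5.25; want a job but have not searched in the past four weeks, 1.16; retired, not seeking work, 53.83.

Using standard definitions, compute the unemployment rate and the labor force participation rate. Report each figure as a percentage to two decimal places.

Employed = 179.42 + 32.45 + 5.25 = 217.12 million (anyone who worked, including part-time for economic reasons, counts as employed).
Unemployed = 1.56 + 4.84 = 6.40 million (jobless and actively searching, or on temporary layoff).
Labor force = 217.12 + 6.40 = 223.52 million.
Not in labor force = 12.42 + 6.74 + 1.16 + 53.83 = 74.15 million (those not working and not actively searching are outside the labor force — including those who want a job but have given up searching).
Civilian working-age population = 223.52 + 74.15 = 297.67 million.
Unemployment rate = 6.40 / 223.52 = 2.86%.
Labor force participation rate = 223.52 / 297.67 = 75.09%.

Unemployment rate ≈ 2.86%; labor force participation rate ≈ 75.09%.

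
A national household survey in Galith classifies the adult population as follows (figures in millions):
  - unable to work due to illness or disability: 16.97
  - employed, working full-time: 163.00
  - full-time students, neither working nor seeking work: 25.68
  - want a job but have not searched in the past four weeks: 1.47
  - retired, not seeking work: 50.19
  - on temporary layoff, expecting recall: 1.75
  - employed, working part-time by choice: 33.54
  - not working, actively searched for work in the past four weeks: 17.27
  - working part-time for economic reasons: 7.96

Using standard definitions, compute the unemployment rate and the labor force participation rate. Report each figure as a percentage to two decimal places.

Unemployment rate ≈ 8.51%; labor force participation rate ≈ 70.33%.

Employed = 163.00 + 33.54 + 7.96 = 204.50 million (anyone who worked, including part-time for economic reasons, counts as employed).
Unemployed = 1.75 + 17.27 = 19.02 million (jobless and actively searching, or on temporary layoff).
Labor force = 204.50 + 19.02 = 223.52 million.
Not in labor force = 16.97 + 25.68 + 1.47 + 50.19 = 94.31 million (those not working and not actively searching are outside the labor force — including those who want a job but have given up searching).
Civilian working-age population = 223.52 + 94.31 = 317.83 million.
Unemployment rate = 19.02 / 223.52 = 8.51%.
Labor force participation rate = 223.52 / 317.83 = 70.33%.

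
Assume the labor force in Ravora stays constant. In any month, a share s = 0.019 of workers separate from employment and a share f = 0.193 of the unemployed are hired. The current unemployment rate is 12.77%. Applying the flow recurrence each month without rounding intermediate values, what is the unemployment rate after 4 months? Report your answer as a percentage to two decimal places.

With a fixed labor force, u_{t+1} = u_t + s·(1−u_t) − f·u_t = u_t·(1−s−f) + s.
Here 1−s−f = 0.788 and s = 0.019.
u_1 = 0.127700 × 0.788 + 0.019 = 0.119628.
u_2 = 0.119628 × 0.788 + 0.019 = 0.113267.
u_3 = 0.113267 × 0.788 + 0.019 = 0.108254.
u_4 = 0.108254 × 0.788 + 0.019 = 0.104304.

Unemployment rate after four months ≈ 10.43%.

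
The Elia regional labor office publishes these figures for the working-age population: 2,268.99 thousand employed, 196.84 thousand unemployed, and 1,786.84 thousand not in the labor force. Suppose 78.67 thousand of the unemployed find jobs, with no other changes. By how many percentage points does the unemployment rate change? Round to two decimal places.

The unemployment rate changes by −3.19 percentage points.

Initially, labor force = 2,268.99 + 196.84 = 2,465.83 thousand, so u = 196.84/2,465.83 = 7.98%.
After the change, unemployed falls and employed rises by 78.67; labor force unchanged → E = 2,347.66, U = 118.17, labor force = 2,465.83 thousand.
New unemployment rate = 118.17 / 2,465.83 = 4.79%.
Change = 4.79% − 7.98% = −3.19 percentage points.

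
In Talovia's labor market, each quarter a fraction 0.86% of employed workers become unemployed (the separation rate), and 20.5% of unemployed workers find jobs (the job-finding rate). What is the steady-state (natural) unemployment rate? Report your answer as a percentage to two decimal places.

Steady-state unemployment rate ≈ 4.03%.

At steady state the flows balance: s·E = f·U, so U/(E+U) = s/(s+f).
u* = 0.86 / (0.86 + 20.5) = 0.86 / 21.36 = 4.03%.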